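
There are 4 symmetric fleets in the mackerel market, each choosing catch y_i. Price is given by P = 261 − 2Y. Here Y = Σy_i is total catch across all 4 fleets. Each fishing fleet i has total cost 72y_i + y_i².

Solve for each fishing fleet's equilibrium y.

15.75

A representative fishing fleet's profit is π_i = y_i(261 − 2Y) − 72y_i − y_i², with Y = y_i + Σ_{j≠i} y_j.
First-order condition: 189 − 6y_i − 2Σ_{j≠i} y_j = 0.
Imposing symmetry (y_j = y for all j) turns Σ_{j≠i} y_j into 3y, so 189 = 12y and y = 15.75.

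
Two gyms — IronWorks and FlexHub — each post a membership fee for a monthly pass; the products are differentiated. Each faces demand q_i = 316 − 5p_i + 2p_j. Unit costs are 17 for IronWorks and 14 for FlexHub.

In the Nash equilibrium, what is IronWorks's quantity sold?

IronWorks's profit: π = (p_{IronWorks} − 17)(316 − 5p_{IronWorks} + 2p_{FlexHub}).
∂π/∂p_{IronWorks} = 401 − 10p_{IronWorks} + 2p_{FlexHub} = 0 ⇒ p_{IronWorks} = 40.1 + 0.2p_{FlexHub}.
Similarly p_{FlexHub} = 38.6 + 0.2p_{IronWorks}.
Solving the two reaction functions simultaneously: (1 − (0.2)(0.2))p_{IronWorks} = 40.1 + 0.2·38.6, so 0.96p_{IronWorks} = 47.82 and p_{IronWorks} = 49.8125.
Then p_{FlexHub} = 38.6 + 0.2·49.8125 = 48.5625.
q_{IronWorks} = 316 − 5·49.8125 + 2·48.5625 = 164.0625.

164.0625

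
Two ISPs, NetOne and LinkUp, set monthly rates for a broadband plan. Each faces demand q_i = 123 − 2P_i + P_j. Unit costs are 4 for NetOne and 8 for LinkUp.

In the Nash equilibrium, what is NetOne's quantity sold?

80.4

NetOne's profit: π = (P_{NetOne} − 4)(123 − 2P_{NetOne} + P_{LinkUp}).
∂π/∂P_{NetOne} = 131 − 4P_{NetOne} + P_{LinkUp} = 0 ⇒ P_{NetOne} = 32.75 + 0.25P_{LinkUp}.
Similarly P_{LinkUp} = 34.75 + 0.25P_{NetOne}.
Substituting the second reaction function into the first: P_{NetOne} = 32.75 + 0.25(34.75 + 0.25P_{NetOne}), which gives 0.9375P_{NetOne} = 41.4375 ⇒ P_{NetOne} = 44.2.
Then P_{LinkUp} = 34.75 + 0.25·44.2 = 45.8.
q_{NetOne} = 123 − 2·44.2 + 45.8 = 80.4.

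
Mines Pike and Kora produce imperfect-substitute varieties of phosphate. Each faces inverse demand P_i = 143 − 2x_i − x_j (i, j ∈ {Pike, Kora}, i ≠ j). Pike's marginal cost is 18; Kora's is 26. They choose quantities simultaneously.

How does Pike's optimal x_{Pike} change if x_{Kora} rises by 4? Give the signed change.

-1

Mine Pike's profit: π = x_{Pike}(143 − 2x_{Pike} − x_{Kora}) − 18x_{Pike}.
∂π/∂x_{Pike} = 125 − 4x_{Pike} − x_{Kora} = 0 ⇒ x_{Pike} = 31.25 − 0.25x_{Kora}.
The reaction-function slope is −0.25, so a 4-unit rise in x_{Kora} moves x_{Pike} by −0.25 × 4 = −1. Pike's best response falls — the actions are strategic substitutes.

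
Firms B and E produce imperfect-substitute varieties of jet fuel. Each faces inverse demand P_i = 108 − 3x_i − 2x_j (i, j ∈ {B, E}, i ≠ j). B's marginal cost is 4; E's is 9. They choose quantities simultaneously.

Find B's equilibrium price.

43.9375

Firm B's profit: π = x_B(108 − 3x_B − 2x_E) − 4x_B.
∂π/∂x_B = 104 − 6x_B − 2x_E = 0 ⇒ x_B = 52/3 − (1/3)x_E.
Similarly x_E = 16.5 − (1/3)x_B.
Substituting the second reaction function into the first: x_B = 52/3 − (1/3)(16.5 − (1/3)x_B), which gives (8/9)x_B = 71/6 ⇒ x_B = 13.3125.
Then x_E = 16.5 − (1/3)·13.3125 = 12.0625.
P_B = 108 − 3·13.3125 − 2·12.0625 = 43.9375.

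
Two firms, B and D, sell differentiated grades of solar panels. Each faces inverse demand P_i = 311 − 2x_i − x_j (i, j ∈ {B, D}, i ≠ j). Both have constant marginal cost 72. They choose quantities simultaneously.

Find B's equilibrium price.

Firm B's profit: π = x_B(311 − 2x_B − x_D) − 72x_B.
∂π/∂x_B = 239 − 4x_B − x_D = 0 ⇒ x_B = 59.75 − 0.25x_D.
Setting x_B = x_D in the reaction function: x_B = 59.75 − 0.25x_B, so x_B = 59.75 / 1.25 = 47.8.
P_B = 311 − 2·47.8 − 47.8 = 167.6.

167.6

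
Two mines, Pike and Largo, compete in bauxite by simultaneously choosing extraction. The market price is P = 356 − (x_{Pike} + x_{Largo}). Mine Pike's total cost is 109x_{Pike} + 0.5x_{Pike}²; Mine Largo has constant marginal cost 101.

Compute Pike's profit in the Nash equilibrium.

3427.26

Mine Pike's profit: π = x_{Pike}(356 − (x_{Pike} + x_{Largo})) − 109x_{Pike} − 0.5x_{Pike}².
∂π/∂x_{Pike} = 247 − 3x_{Pike} − x_{Largo} = 0, so x_{Pike} = 247/3 − (1/3)x_{Largo}.
For Largo: ∂π/∂x_{Largo} = 255 − 2x_{Largo} − x_{Pike} = 0 ⇒ x_{Largo} = 127.5 − 0.5x_{Pike}.
Substituting the second reaction function into the first: x_{Pike} = 247/3 − (1/3)(127.5 − 0.5x_{Pike}), which gives (5/6)x_{Pike} = 239/6 ⇒ x_{Pike} = 47.8.
Then x_{Largo} = 127.5 − 0.5·47.8 = 103.6.
Price P = 356 − 151.4 = 204.6.
Pike's profit: (204.6 − 109)·47.8 − 0.5(47.8)² = 3427.26.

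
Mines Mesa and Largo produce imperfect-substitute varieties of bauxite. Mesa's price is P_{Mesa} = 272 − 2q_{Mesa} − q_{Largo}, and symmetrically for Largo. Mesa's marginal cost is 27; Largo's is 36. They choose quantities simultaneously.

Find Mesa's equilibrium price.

126.2

Mine Mesa's profit: π = q_{Mesa}(272 − 2q_{Mesa} − q_{Largo}) − 27q_{Mesa}.
∂π/∂q_{Mesa} = 245 − 4q_{Mesa} − q_{Largo} = 0 ⇒ q_{Mesa} = 61.25 − 0.25q_{Largo}.
Similarly q_{Largo} = 59 − 0.25q_{Mesa}.
Solving the two reaction functions simultaneously: (1 − (−0.25)(−0.25))q_{Mesa} = 61.25 − 0.25·59, so 0.9375q_{Mesa} = 46.5 and q_{Mesa} = 49.6.
Then q_{Largo} = 59 − 0.25·49.6 = 46.6.
P_{Mesa} = 272 − 2·49.6 − 46.6 = 126.2.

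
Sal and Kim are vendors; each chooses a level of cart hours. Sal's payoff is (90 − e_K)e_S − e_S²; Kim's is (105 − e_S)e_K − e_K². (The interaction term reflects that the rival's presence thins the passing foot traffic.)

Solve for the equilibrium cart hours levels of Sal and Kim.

25, 40

Expanding Sal's payoff: 90e_S − e_Ke_S − e_S².
∂π/∂e_S = 90 − e_K − 2e_S = 0, so e_S = 45 − 0.5e_K.
Likewise for Kim: e_K = 52.5 − 0.5e_S.
Substituting the second reaction function into the first: e_S = 45 − 0.5(52.5 − 0.5e_S), which gives 0.75e_S = 18.75 ⇒ e_S = 25.
Then e_K = 52.5 − 0.5·25 = 40.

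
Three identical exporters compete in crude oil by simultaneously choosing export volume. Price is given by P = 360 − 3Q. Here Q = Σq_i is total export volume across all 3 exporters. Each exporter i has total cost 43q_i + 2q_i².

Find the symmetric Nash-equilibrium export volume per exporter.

A representative exporter's profit is π_i = q_i(360 − 3Q) − 43q_i − 2q_i², with Q = q_i + Σ_{j≠i} q_j.
First-order condition: 317 − 10q_i − 3Σ_{j≠i} q_j = 0.
Imposing symmetry (q_j = q for all j) turns Σ_{j≠i} q_j into 2q, so 317 = 16q and q = 19.8125.

19.8125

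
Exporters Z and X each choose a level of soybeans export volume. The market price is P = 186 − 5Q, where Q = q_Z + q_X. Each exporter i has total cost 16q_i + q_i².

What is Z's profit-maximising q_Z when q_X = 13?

Exporter Z's profit: π = q_Z(186 − 5(q_Z + q_X)) − 16q_Z − q_Z².
∂π/∂q_Z = 170 − 12q_Z − 5q_X = 0, so q_Z = 85/6 − (5/12)q_X.
At q_X = 13: q_Z = 85/6 − (5/12)·13 = 8.75.

8.75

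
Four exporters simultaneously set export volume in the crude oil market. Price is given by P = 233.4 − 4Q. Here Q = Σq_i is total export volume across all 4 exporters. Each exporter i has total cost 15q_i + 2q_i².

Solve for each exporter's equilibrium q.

A representative exporter's profit is π_i = q_i(233.4 − 4Q) − 15q_i − 2q_i², with Q = q_i + Σ_{j≠i} q_j.
First-order condition: 218.4 − 12q_i − 4Σ_{j≠i} q_j = 0.
With identical exporters, set every q_j = q: then 218.4 − 12q − 12q = 0, i.e. q = 218.4/24 = 9.1.

9.1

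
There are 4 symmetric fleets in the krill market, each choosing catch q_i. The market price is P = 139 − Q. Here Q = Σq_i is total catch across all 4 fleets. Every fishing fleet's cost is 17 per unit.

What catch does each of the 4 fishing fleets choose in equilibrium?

24.4

A representative fishing fleet's profit is π_i = q_i(139 − Q) − 17q_i, with Q = q_i + Σ_{j≠i} q_j.
First-order condition: 122 − 2q_i − Σ_{j≠i} q_j = 0.
In a symmetric equilibrium every fishing fleet chooses the same q, so Σ_{j≠i} q_j = 3q. The condition becomes 122 − 5q = 0, giving q = 122/5 = 24.4.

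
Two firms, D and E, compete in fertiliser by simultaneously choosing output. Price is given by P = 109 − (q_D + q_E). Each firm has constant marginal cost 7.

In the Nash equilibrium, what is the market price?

Firm D's profit: π = q_D(109 − (q_D + q_E)) − 7q_D.
∂π/∂q_D = 102 − 2q_D − q_E = 0, so q_D = 51 − 0.5q_E.
The game is symmetric, so in equilibrium q_E = q_D: the reaction function gives 1.5q_D = 51, hence q_D = 34.
Equilibrium price: P = 109 − 68 = 41.

41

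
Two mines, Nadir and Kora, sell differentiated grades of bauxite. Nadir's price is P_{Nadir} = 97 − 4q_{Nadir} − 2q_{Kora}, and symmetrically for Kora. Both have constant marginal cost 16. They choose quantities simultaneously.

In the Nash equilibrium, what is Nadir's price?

48.4

Mine Nadir's profit: π = q_{Nadir}(97 − 4q_{Nadir} − 2q_{Kora}) − 16q_{Nadir}.
∂π/∂q_{Nadir} = 81 − 8q_{Nadir} − 2q_{Kora} = 0 ⇒ q_{Nadir} = 10.125 − 0.25q_{Kora}.
By symmetry q_{Kora} = q_{Nadir}; substituting into the reaction function, 1.25q_{Nadir} = 10.125 and q_{Nadir} = 8.1.
P_{Nadir} = 97 − 4·8.1 − 2·8.1 = 48.4.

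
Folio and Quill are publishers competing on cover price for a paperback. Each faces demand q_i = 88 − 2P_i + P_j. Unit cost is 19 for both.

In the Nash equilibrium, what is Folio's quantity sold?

46

Folio's profit: π = (P_{Folio} − 19)(88 − 2P_{Folio} + P_{Quill}).
∂π/∂P_{Folio} = 126 − 4P_{Folio} + P_{Quill} = 0 ⇒ P_{Folio} = 31.5 + 0.25P_{Quill}.
The game is symmetric, so in equilibrium P_{Quill} = P_{Folio}: the reaction function gives 0.75P_{Folio} = 31.5, hence P_{Folio} = 42.
q_{Folio} = 88 − 2·42 + 42 = 46.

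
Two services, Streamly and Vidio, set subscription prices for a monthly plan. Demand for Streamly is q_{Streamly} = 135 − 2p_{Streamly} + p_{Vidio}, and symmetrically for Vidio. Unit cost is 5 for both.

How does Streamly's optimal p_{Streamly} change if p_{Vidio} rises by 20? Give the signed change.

Streamly's profit: π = (p_{Streamly} − 5)(135 − 2p_{Streamly} + p_{Vidio}).
∂π/∂p_{Streamly} = 145 − 4p_{Streamly} + p_{Vidio} = 0 ⇒ p_{Streamly} = 36.25 + 0.25p_{Vidio}.
The reaction-function slope is 0.25, so a 20-unit rise in p_{Vidio} moves p_{Streamly} by 0.25 × 20 = 5. Streamly's best response rises — the actions are strategic complements.

5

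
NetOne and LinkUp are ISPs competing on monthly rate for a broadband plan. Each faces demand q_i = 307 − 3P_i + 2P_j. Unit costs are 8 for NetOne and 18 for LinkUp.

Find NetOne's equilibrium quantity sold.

229.875

NetOne's profit: π = (P_{NetOne} − 8)(307 − 3P_{NetOne} + 2P_{LinkUp}).
∂π/∂P_{NetOne} = 331 − 6P_{NetOne} + 2P_{LinkUp} = 0 ⇒ P_{NetOne} = 331/6 + (1/3)P_{LinkUp}.
Similarly P_{LinkUp} = 361/6 + (1/3)P_{NetOne}.
Plugging P_{LinkUp} into NetOne's best response: P_{NetOne} = 331/6 + (1/3)(361/6 + (1/3)P_{NetOne}) ⇒ (8/9)P_{NetOne} = 677/9, so P_{NetOne} = 84.625.
Then P_{LinkUp} = 361/6 + (1/3)·84.625 = 88.375.
q_{NetOne} = 307 − 3·84.625 + 2·88.375 = 229.875.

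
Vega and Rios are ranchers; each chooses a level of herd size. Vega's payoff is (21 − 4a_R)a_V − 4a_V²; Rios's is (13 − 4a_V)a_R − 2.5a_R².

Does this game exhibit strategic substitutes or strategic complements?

Expanding Vega's payoff: 21a_V − 4a_Ra_V − 4a_V².
∂π/∂a_V = 21 − 4a_R − 8a_V = 0, so a_V = 2.625 − 0.5a_R.
The best-response slope da_V/da_R = −0.5 < 0: the reaction function is downward-sloping, so the choices are strategic substitutes.

strategic substitutes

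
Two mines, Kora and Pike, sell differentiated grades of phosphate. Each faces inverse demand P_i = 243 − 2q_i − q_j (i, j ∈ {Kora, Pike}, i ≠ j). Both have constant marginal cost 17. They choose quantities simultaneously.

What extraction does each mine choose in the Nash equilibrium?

Mine Kora's profit: π = q_{Kora}(243 − 2q_{Kora} − q_{Pike}) − 17q_{Kora}.
∂π/∂q_{Kora} = 226 − 4q_{Kora} − q_{Pike} = 0 ⇒ q_{Kora} = 56.5 − 0.25q_{Pike}.
The game is symmetric, so in equilibrium q_{Pike} = q_{Kora}: the reaction function gives 1.25q_{Kora} = 56.5, hence q_{Kora} = 45.2.

45.2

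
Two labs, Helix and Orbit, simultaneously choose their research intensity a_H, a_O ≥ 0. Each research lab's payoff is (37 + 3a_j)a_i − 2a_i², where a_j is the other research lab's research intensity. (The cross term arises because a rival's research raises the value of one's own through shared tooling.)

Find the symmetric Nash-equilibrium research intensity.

Helix's payoff is (37 + 3a_O)a_H − 2a_H².
∂π/∂a_H = 37 + 3a_O − 4a_H = 0, so a_H = 9.25 + 0.75a_O.
By symmetry a_O = a_H; substituting into the reaction function, 0.25a_H = 9.25 and a_H = 37.

37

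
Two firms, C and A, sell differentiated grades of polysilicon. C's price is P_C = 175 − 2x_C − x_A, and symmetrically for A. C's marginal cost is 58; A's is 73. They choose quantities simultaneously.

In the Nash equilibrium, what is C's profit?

Firm C's profit: π = x_C(175 − 2x_C − x_A) − 58x_C.
∂π/∂x_C = 117 − 4x_C − x_A = 0 ⇒ x_C = 29.25 − 0.25x_A.
Similarly x_A = 25.5 − 0.25x_C.
Substituting the second reaction function into the first: x_C = 29.25 − 0.25(25.5 − 0.25x_C), which gives 0.9375x_C = 22.875 ⇒ x_C = 24.4.
Then x_A = 25.5 − 0.25·24.4 = 19.4.
P_C = 175 − 2·24.4 − 19.4 = 106.8.
Profit = (106.8 − 58)·24.4 = 1190.72.

1190.72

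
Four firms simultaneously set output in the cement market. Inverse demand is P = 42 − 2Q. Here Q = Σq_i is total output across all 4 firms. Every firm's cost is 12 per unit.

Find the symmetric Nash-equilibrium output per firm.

A representative firm's profit is π_i = q_i(42 − 2Q) − 12q_i, with Q = q_i + Σ_{j≠i} q_j.
First-order condition: 30 − 4q_i − 2Σ_{j≠i} q_j = 0.
In a symmetric equilibrium every firm chooses the same q, so Σ_{j≠i} q_j = 3q. The condition becomes 30 − 10q = 0, giving q = 30/10 = 3.

3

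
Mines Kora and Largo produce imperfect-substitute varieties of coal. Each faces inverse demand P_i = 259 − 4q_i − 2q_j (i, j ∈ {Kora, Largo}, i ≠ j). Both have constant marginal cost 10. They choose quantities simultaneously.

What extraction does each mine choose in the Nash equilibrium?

24.9

Mine Kora's profit: π = q_{Kora}(259 − 4q_{Kora} − 2q_{Largo}) − 10q_{Kora}.
∂π/∂q_{Kora} = 249 − 8q_{Kora} − 2q_{Largo} = 0 ⇒ q_{Kora} = 31.125 − 0.25q_{Largo}.
Setting q_{Kora} = q_{Largo} in the reaction function: q_{Kora} = 31.125 − 0.25q_{Kora}, so q_{Kora} = 31.125 / 1.25 = 24.9.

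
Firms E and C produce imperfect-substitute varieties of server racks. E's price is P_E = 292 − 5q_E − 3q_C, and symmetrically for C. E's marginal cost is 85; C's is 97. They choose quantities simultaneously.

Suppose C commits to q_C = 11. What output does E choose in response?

17.4

Firm E's profit: π = q_E(292 − 5q_E − 3q_C) − 85q_E.
∂π/∂q_E = 207 − 10q_E − 3q_C = 0 ⇒ q_E = 20.7 − 0.3q_C.
At q_C = 11: q_E = 20.7 − 0.3·11 = 17.4.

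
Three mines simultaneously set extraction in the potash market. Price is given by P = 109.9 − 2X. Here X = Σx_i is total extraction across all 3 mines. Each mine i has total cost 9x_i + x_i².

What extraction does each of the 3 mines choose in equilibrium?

A representative mine's profit is π_i = x_i(109.9 − 2X) − 9x_i − x_i², with X = x_i + Σ_{j≠i} x_j.
First-order condition: 100.9 − 6x_i − 2Σ_{j≠i} x_j = 0.
With identical mines, set every x_j = x: then 100.9 − 6x − 4x = 0, i.e. x = 100.9/10 = 10.09.

10.09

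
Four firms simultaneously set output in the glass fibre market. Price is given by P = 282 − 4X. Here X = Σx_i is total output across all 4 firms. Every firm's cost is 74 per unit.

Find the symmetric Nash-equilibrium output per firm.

A representative firm's profit is π_i = x_i(282 − 4X) − 74x_i, with X = x_i + Σ_{j≠i} x_j.
First-order condition: 208 − 8x_i − 4Σ_{j≠i} x_j = 0.
In a symmetric equilibrium every firm chooses the same x, so Σ_{j≠i} x_j = 3x. The condition becomes 208 − 20x = 0, giving x = 208/20 = 10.4.

10.4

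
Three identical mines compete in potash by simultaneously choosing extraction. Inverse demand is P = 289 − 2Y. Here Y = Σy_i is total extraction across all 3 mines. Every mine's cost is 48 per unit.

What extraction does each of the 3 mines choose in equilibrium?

30.125

A representative mine's profit is π_i = y_i(289 − 2Y) − 48y_i, with Y = y_i + Σ_{j≠i} y_j.
First-order condition: 241 − 4y_i − 2Σ_{j≠i} y_j = 0.
Imposing symmetry (y_j = y for all j) turns Σ_{j≠i} y_j into 2y, so 241 = 8y and y = 30.125.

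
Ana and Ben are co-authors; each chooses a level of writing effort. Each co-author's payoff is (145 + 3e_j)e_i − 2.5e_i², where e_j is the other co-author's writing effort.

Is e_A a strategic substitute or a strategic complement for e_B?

strategic complements

Ana's payoff is (145 + 3e_B)e_A − 2.5e_A².
∂π/∂e_A = 145 + 3e_B − 5e_A = 0, so e_A = 29 + 0.6e_B.
The best-response slope de_A/de_B = 0.6 > 0: the reaction function is upward-sloping, so the choices are strategic complements.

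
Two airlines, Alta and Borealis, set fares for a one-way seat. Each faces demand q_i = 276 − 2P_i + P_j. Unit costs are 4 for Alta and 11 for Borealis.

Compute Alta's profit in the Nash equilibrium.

Alta's profit: π = (P_{Alta} − 4)(276 − 2P_{Alta} + P_{Borealis}).
∂π/∂P_{Alta} = 284 − 4P_{Alta} + P_{Borealis} = 0 ⇒ P_{Alta} = 71 + 0.25P_{Borealis}.
Similarly P_{Borealis} = 74.5 + 0.25P_{Alta}.
Plugging P_{Borealis} into Alta's best response: P_{Alta} = 71 + 0.25(74.5 + 0.25P_{Alta}) ⇒ 0.9375P_{Alta} = 89.625, so P_{Alta} = 95.6.
Then P_{Borealis} = 74.5 + 0.25·95.6 = 98.4.
q_{Alta} = 276 − 2·95.6 + 98.4 = 183.2.
Profit = (95.6 − 4)·183.2 = 16781.12.

16781.12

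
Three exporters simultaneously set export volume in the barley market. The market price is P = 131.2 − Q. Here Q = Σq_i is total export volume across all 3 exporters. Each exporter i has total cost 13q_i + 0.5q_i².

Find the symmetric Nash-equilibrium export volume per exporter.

23.64

A representative exporter's profit is π_i = q_i(131.2 − Q) − 13q_i − 0.5q_i², with Q = q_i + Σ_{j≠i} q_j.
First-order condition: 118.2 − 3q_i − Σ_{j≠i} q_j = 0.
With identical exporters, set every q_j = q: then 118.2 − 3q − 2q = 0, i.e. q = 118.2/5 = 23.64.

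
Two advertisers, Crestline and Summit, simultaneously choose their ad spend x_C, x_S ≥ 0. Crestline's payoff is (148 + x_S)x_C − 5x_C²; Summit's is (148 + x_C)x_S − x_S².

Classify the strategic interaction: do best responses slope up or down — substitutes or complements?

Expanding Crestline's payoff: 148x_C + x_Sx_C − 5x_C².
∂π/∂x_C = 148 + x_S − 10x_C = 0, so x_C = 14.8 + 0.1x_S.
The best-response slope dx_C/dx_S = 0.1 > 0: the reaction function is upward-sloping, so the choices are strategic complements.

strategic complements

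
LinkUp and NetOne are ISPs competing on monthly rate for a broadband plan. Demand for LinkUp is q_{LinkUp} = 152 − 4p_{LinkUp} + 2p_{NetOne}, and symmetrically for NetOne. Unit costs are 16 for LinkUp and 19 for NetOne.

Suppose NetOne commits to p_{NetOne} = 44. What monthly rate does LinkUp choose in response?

38

LinkUp's profit: π = (p_{LinkUp} − 16)(152 − 4p_{LinkUp} + 2p_{NetOne}).
∂π/∂p_{LinkUp} = 216 − 8p_{LinkUp} + 2p_{NetOne} = 0 ⇒ p_{LinkUp} = 27 + 0.25p_{NetOne}.
At p_{NetOne} = 44: p_{LinkUp} = 27 + 0.25·44 = 38.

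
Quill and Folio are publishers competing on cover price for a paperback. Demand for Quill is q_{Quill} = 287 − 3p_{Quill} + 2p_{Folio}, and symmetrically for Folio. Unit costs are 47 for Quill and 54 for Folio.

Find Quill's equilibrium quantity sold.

Quill's profit: π = (p_{Quill} − 47)(287 − 3p_{Quill} + 2p_{Folio}).
∂π/∂p_{Quill} = 428 − 6p_{Quill} + 2p_{Folio} = 0 ⇒ p_{Quill} = 214/3 + (1/3)p_{Folio}.
Similarly p_{Folio} = 449/6 + (1/3)p_{Quill}.
Substituting the second reaction function into the first: p_{Quill} = 214/3 + (1/3)(449/6 + (1/3)p_{Quill}), which gives (8/9)p_{Quill} = 1733/18 ⇒ p_{Quill} = 108.3125.
Then p_{Folio} = 449/6 + (1/3)·108.3125 = 110.9375.
q_{Quill} = 287 − 3·108.3125 + 2·110.9375 = 183.9375.

183.9375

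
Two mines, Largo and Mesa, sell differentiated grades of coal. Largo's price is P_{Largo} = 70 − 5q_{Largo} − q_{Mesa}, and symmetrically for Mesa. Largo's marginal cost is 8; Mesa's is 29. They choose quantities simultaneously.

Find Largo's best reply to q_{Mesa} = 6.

Mine Largo's profit: π = q_{Largo}(70 − 5q_{Largo} − q_{Mesa}) − 8q_{Largo}.
∂π/∂q_{Largo} = 62 − 10q_{Largo} − q_{Mesa} = 0 ⇒ q_{Largo} = 6.2 − 0.1q_{Mesa}.
At q_{Mesa} = 6: q_{Largo} = 6.2 − 0.1·6 = 5.6.

5.6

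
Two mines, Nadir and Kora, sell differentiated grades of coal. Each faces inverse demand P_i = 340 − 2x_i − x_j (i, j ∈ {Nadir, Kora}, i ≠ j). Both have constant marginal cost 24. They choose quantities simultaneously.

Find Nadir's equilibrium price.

150.4

Mine Nadir's profit: π = x_{Nadir}(340 − 2x_{Nadir} − x_{Kora}) − 24x_{Nadir}.
∂π/∂x_{Nadir} = 316 − 4x_{Nadir} − x_{Kora} = 0 ⇒ x_{Nadir} = 79 − 0.25x_{Kora}.
The game is symmetric, so in equilibrium x_{Kora} = x_{Nadir}: the reaction function gives 1.25x_{Nadir} = 79, hence x_{Nadir} = 63.2.
P_{Nadir} = 340 − 2·63.2 − 63.2 = 150.4.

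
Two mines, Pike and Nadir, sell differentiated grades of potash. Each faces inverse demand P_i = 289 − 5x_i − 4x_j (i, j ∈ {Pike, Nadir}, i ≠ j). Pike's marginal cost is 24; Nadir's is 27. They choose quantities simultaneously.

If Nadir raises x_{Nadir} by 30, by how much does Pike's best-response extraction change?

-12

Mine Pike's profit: π = x_{Pike}(289 − 5x_{Pike} − 4x_{Nadir}) − 24x_{Pike}.
∂π/∂x_{Pike} = 265 − 10x_{Pike} − 4x_{Nadir} = 0 ⇒ x_{Pike} = 26.5 − 0.4x_{Nadir}.
The reaction-function slope is −0.4, so a 30-unit rise in x_{Nadir} moves x_{Pike} by −0.4 × 30 = −12. Pike's best response falls — the actions are strategic substitutes.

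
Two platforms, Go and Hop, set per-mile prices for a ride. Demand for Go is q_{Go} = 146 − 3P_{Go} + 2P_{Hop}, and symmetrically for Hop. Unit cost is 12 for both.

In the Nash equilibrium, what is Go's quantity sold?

100.5

Go's profit: π = (P_{Go} − 12)(146 − 3P_{Go} + 2P_{Hop}).
∂π/∂P_{Go} = 182 − 6P_{Go} + 2P_{Hop} = 0 ⇒ P_{Go} = 91/3 + (1/3)P_{Hop}.
The game is symmetric, so in equilibrium P_{Hop} = P_{Go}: the reaction function gives (2/3)P_{Go} = 91/3, hence P_{Go} = 45.5.
q_{Go} = 146 − 3·45.5 + 2·45.5 = 100.5.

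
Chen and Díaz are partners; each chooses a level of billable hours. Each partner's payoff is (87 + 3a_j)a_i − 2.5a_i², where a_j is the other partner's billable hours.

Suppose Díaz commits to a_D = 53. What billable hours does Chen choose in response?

49.2

Chen's payoff is (87 + 3a_D)a_C − 2.5a_C².
∂π/∂a_C = 87 + 3a_D − 5a_C = 0, so a_C = 17.4 + 0.6a_D.
At a_D = 53: a_C = 17.4 + 0.6·53 = 49.2.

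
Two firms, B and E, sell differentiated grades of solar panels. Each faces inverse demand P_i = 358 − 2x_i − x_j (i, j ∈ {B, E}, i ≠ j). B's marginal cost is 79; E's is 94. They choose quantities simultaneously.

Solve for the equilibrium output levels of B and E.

Firm B's profit: π = x_B(358 − 2x_B − x_E) − 79x_B.
∂π/∂x_B = 279 − 4x_B − x_E = 0 ⇒ x_B = 69.75 − 0.25x_E.
Similarly x_E = 66 − 0.25x_B.
Substituting the second reaction function into the first: x_B = 69.75 − 0.25(66 − 0.25x_B), which gives 0.9375x_B = 53.25 ⇒ x_B = 56.8.
Then x_E = 66 − 0.25·56.8 = 51.8.

56.8, 51.8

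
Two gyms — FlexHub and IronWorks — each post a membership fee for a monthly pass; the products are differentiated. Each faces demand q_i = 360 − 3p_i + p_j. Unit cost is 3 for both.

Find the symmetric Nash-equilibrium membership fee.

FlexHub's profit: π = (p_{FlexHub} − 3)(360 − 3p_{FlexHub} + p_{IronWorks}).
∂π/∂p_{FlexHub} = 369 − 6p_{FlexHub} + p_{IronWorks} = 0 ⇒ p_{FlexHub} = 61.5 + (1/6)p_{IronWorks}.
The game is symmetric, so in equilibrium p_{IronWorks} = p_{FlexHub}: the reaction function gives (5/6)p_{FlexHub} = 61.5, hence p_{FlexHub} = 73.8.

73.8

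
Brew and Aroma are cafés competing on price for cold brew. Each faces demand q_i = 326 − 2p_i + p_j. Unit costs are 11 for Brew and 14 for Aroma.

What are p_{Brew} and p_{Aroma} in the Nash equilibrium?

116.4, 117.6

Brew's profit: π = (p_{Brew} − 11)(326 − 2p_{Brew} + p_{Aroma}).
∂π/∂p_{Brew} = 348 − 4p_{Brew} + p_{Aroma} = 0 ⇒ p_{Brew} = 87 + 0.25p_{Aroma}.
Similarly p_{Aroma} = 88.5 + 0.25p_{Brew}.
Plugging p_{Aroma} into Brew's best response: p_{Brew} = 87 + 0.25(88.5 + 0.25p_{Brew}) ⇒ 0.9375p_{Brew} = 109.125, so p_{Brew} = 116.4.
Then p_{Aroma} = 88.5 + 0.25·116.4 = 117.6.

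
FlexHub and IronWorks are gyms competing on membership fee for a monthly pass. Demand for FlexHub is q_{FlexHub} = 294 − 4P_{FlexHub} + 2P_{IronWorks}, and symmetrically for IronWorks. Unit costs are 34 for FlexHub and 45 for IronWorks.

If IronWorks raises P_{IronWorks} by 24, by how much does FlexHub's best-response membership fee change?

6

FlexHub's profit: π = (P_{FlexHub} − 34)(294 − 4P_{FlexHub} + 2P_{IronWorks}).
∂π/∂P_{FlexHub} = 430 − 8P_{FlexHub} + 2P_{IronWorks} = 0 ⇒ P_{FlexHub} = 53.75 + 0.25P_{IronWorks}.
The reaction-function slope is 0.25, so a 24-unit rise in P_{IronWorks} moves P_{FlexHub} by 0.25 × 24 = 6. FlexHub's best response rises — the actions are strategic complements.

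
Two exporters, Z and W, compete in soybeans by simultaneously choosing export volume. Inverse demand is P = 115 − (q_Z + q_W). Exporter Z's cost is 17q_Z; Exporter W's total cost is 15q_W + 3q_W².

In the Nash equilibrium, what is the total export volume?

Exporter Z's profit: π = q_Z(115 − (q_Z + q_W)) − 17q_Z.
∂π/∂q_Z = 98 − 2q_Z − q_W = 0, so q_Z = 49 − 0.5q_W.
For W: ∂π/∂q_W = 100 − 8q_W − q_Z = 0 ⇒ q_W = 12.5 − 0.125q_Z.
Solving the two reaction functions simultaneously: (1 − (−0.5)(−0.125))q_Z = 49 − 0.5·12.5, so 0.9375q_Z = 42.75 and q_Z = 45.6.
Then q_W = 12.5 − 0.125·45.6 = 6.8.
Total export volume: 45.6 + 6.8 = 52.4.

52.4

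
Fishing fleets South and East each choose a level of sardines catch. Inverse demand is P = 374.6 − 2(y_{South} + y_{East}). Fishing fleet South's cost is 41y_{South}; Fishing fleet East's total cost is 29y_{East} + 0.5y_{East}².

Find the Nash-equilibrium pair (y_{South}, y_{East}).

61.05, 44.7

Fishing fleet South's profit: π = y_{South}(374.6 − 2(y_{South} + y_{East})) − 41y_{South}.
∂π/∂y_{South} = 333.6 − 4y_{South} − 2y_{East} = 0, so y_{South} = 83.4 − 0.5y_{East}.
For East: ∂π/∂y_{East} = 345.6 − 5y_{East} − 2y_{South} = 0 ⇒ y_{East} = 69.12 − 0.4y_{South}.
Plugging y_{East} into South's best response: y_{South} = 83.4 − 0.5(69.12 − 0.4y_{South}) ⇒ 0.8y_{South} = 48.84, so y_{South} = 61.05.
Then y_{East} = 69.12 − 0.4·61.05 = 44.7.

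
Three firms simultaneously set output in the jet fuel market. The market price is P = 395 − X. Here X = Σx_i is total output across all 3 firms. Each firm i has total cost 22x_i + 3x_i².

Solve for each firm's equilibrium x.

A representative firm's profit is π_i = x_i(395 − X) − 22x_i − 3x_i², with X = x_i + Σ_{j≠i} x_j.
First-order condition: 373 − 8x_i − Σ_{j≠i} x_j = 0.
With identical firms, set every x_j = x: then 373 − 8x − 2x = 0, i.e. x = 373/10 = 37.3.

37.3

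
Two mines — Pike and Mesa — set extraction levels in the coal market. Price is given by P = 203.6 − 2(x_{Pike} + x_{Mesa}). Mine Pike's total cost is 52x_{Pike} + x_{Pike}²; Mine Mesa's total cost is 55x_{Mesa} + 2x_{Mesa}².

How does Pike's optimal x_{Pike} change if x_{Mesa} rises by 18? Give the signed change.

Mine Pike's profit: π = x_{Pike}(203.6 − 2(x_{Pike} + x_{Mesa})) − 52x_{Pike} − x_{Pike}².
∂π/∂x_{Pike} = 151.6 − 6x_{Pike} − 2x_{Mesa} = 0, so x_{Pike} = 379/15 − (1/3)x_{Mesa}.
The reaction-function slope is −1/3, so an 18-unit rise in x_{Mesa} moves x_{Pike} by −1/3 × 18 = −6. Pike's best response falls — the actions are strategic substitutes.

-6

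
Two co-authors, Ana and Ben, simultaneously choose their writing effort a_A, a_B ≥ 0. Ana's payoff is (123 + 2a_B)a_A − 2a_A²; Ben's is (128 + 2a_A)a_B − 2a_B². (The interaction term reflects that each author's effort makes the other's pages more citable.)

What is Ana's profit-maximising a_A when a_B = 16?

Expanding Ana's payoff: 123a_A + 2a_Ba_A − 2a_A².
∂π/∂a_A = 123 + 2a_B − 4a_A = 0, so a_A = 30.75 + 0.5a_B.
At a_B = 16: a_A = 30.75 + 0.5·16 = 38.75.

38.75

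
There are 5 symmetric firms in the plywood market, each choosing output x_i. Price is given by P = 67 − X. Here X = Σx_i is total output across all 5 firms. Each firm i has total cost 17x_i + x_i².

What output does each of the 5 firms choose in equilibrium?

A representative firm's profit is π_i = x_i(67 − X) − 17x_i − x_i², with X = x_i + Σ_{j≠i} x_j.
First-order condition: 50 − 4x_i − Σ_{j≠i} x_j = 0.
With identical firms, set every x_j = x: then 50 − 4x − 4x = 0, i.e. x = 50/8 = 6.25.

6.25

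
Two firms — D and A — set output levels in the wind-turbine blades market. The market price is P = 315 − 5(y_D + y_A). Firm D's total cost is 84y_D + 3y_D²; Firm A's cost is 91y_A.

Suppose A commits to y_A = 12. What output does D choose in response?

Firm D's profit: π = y_D(315 − 5(y_D + y_A)) − 84y_D − 3y_D².
∂π/∂y_D = 231 − 16y_D − 5y_A = 0, so y_D = 14.4375 − 0.3125y_A.
At y_A = 12: y_D = 14.4375 − 0.3125·12 = 10.6875.

10.6875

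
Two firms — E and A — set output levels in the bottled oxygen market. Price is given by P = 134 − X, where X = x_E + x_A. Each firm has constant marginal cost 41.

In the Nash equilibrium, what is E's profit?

961

Firm E's profit: π = x_E(134 − (x_E + x_A)) − 41x_E.
∂π/∂x_E = 93 − 2x_E − x_A = 0, so x_E = 46.5 − 0.5x_A.
By symmetry x_A = x_E; substituting into the reaction function, 1.5x_E = 46.5 and x_E = 31.
Price P = 134 − 62 = 72.
E's profit: (72 − 41)·31 = 961.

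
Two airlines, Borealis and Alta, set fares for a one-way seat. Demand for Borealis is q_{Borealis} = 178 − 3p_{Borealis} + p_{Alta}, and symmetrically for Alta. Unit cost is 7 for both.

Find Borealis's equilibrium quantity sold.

Borealis's profit: π = (p_{Borealis} − 7)(178 − 3p_{Borealis} + p_{Alta}).
∂π/∂p_{Borealis} = 199 − 6p_{Borealis} + p_{Alta} = 0 ⇒ p_{Borealis} = 199/6 + (1/6)p_{Alta}.
The game is symmetric, so in equilibrium p_{Alta} = p_{Borealis}: the reaction function gives (5/6)p_{Borealis} = 199/6, hence p_{Borealis} = 39.8.
q_{Borealis} = 178 − 3·39.8 + 39.8 = 98.4.

98.4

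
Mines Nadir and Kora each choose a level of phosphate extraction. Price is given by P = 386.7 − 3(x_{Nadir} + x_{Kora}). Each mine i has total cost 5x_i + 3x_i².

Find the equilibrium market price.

Mine Nadir's profit: π = x_{Nadir}(386.7 − 3(x_{Nadir} + x_{Kora})) − 5x_{Nadir} − 3x_{Nadir}².
∂π/∂x_{Nadir} = 381.7 − 12x_{Nadir} − 3x_{Kora} = 0, so x_{Nadir} = 3817/120 − 0.25x_{Kora}.
Setting x_{Nadir} = x_{Kora} in the reaction function: x_{Nadir} = 3817/120 − 0.25x_{Nadir}, so x_{Nadir} = (3817/120) / 1.25 = 3817/150.
Equilibrium price: P = 386.7 − 3·(3817/75) = 234.02.

234.02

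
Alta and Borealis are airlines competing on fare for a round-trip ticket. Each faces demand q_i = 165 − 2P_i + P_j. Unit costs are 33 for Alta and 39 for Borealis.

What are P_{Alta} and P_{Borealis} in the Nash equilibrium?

Alta's profit: π = (P_{Alta} − 33)(165 − 2P_{Alta} + P_{Borealis}).
∂π/∂P_{Alta} = 231 − 4P_{Alta} + P_{Borealis} = 0 ⇒ P_{Alta} = 57.75 + 0.25P_{Borealis}.
Similarly P_{Borealis} = 60.75 + 0.25P_{Alta}.
Solving the two reaction functions simultaneously: (1 − (0.25)(0.25))P_{Alta} = 57.75 + 0.25·60.75, so 0.9375P_{Alta} = 72.9375 and P_{Alta} = 77.8.
Then P_{Borealis} = 60.75 + 0.25·77.8 = 80.2.

77.8, 80.2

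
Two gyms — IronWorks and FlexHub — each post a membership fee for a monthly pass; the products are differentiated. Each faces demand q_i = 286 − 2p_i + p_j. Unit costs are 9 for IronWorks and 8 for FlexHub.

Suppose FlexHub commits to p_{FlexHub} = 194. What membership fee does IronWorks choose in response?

124.5

IronWorks's profit: π = (p_{IronWorks} − 9)(286 − 2p_{IronWorks} + p_{FlexHub}).
∂π/∂p_{IronWorks} = 304 − 4p_{IronWorks} + p_{FlexHub} = 0 ⇒ p_{IronWorks} = 76 + 0.25p_{FlexHub}.
At p_{FlexHub} = 194: p_{IronWorks} = 76 + 0.25·194 = 124.5.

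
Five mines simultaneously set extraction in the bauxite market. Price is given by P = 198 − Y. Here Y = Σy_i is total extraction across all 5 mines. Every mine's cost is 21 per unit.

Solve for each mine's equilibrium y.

29.5

A representative mine's profit is π_i = y_i(198 − Y) − 21y_i, with Y = y_i + Σ_{j≠i} y_j.
First-order condition: 177 − 2y_i − Σ_{j≠i} y_j = 0.
Imposing symmetry (y_j = y for all j) turns Σ_{j≠i} y_j into 4y, so 177 = 6y and y = 29.5.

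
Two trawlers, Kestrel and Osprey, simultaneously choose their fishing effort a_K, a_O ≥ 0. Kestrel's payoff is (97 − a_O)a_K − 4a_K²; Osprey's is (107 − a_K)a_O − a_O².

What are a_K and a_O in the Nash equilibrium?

Expanding Kestrel's payoff: 97a_K − a_Oa_K − 4a_K².
∂π/∂a_K = 97 − a_O − 8a_K = 0, so a_K = 12.125 − 0.125a_O.
Likewise for Osprey: a_O = 53.5 − 0.5a_K.
Solving the two reaction functions simultaneously: (1 − (−0.125)(−0.5))a_K = 12.125 − 0.125·53.5, so 0.9375a_K = 5.4375 and a_K = 5.8.
Then a_O = 53.5 − 0.5·5.8 = 50.6.

5.8, 50.6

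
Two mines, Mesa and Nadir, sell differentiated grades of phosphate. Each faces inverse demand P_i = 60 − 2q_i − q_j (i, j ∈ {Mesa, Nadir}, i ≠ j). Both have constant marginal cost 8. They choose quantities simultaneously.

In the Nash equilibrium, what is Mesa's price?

28.8

Mine Mesa's profit: π = q_{Mesa}(60 − 2q_{Mesa} − q_{Nadir}) − 8q_{Mesa}.
∂π/∂q_{Mesa} = 52 − 4q_{Mesa} − q_{Nadir} = 0 ⇒ q_{Mesa} = 13 − 0.25q_{Nadir}.
By symmetry q_{Nadir} = q_{Mesa}; substituting into the reaction function, 1.25q_{Mesa} = 13 and q_{Mesa} = 10.4.
P_{Mesa} = 60 − 2·10.4 − 10.4 = 28.8.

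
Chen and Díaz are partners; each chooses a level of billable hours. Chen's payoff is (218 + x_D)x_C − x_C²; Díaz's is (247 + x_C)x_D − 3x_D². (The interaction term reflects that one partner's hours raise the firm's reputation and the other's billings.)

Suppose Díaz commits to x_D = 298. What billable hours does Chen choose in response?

258

Expanding Chen's payoff: 218x_C + x_Dx_C − x_C².
∂π/∂x_C = 218 + x_D − 2x_C = 0, so x_C = 109 + 0.5x_D.
At x_D = 298: x_C = 109 + 0.5·298 = 258.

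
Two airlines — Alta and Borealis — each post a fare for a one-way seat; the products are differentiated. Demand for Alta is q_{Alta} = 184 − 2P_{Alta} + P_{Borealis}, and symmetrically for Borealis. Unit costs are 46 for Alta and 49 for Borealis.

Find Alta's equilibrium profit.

Alta's profit: π = (P_{Alta} − 46)(184 − 2P_{Alta} + P_{Borealis}).
∂π/∂P_{Alta} = 276 − 4P_{Alta} + P_{Borealis} = 0 ⇒ P_{Alta} = 69 + 0.25P_{Borealis}.
Similarly P_{Borealis} = 70.5 + 0.25P_{Alta}.
Substituting the second reaction function into the first: P_{Alta} = 69 + 0.25(70.5 + 0.25P_{Alta}), which gives 0.9375P_{Alta} = 86.625 ⇒ P_{Alta} = 92.4.
Then P_{Borealis} = 70.5 + 0.25·92.4 = 93.6.
q_{Alta} = 184 − 2·92.4 + 93.6 = 92.8.
Profit = (92.4 − 46)·92.8 = 4305.92.

4305.92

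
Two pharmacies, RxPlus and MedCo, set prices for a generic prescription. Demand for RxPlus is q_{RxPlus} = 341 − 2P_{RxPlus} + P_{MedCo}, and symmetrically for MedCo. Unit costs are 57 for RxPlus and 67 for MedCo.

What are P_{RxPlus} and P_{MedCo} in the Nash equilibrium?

153, 157

RxPlus's profit: π = (P_{RxPlus} − 57)(341 − 2P_{RxPlus} + P_{MedCo}).
∂π/∂P_{RxPlus} = 455 − 4P_{RxPlus} + P_{MedCo} = 0 ⇒ P_{RxPlus} = 113.75 + 0.25P_{MedCo}.
Similarly P_{MedCo} = 118.75 + 0.25P_{RxPlus}.
Plugging P_{MedCo} into RxPlus's best response: P_{RxPlus} = 113.75 + 0.25(118.75 + 0.25P_{RxPlus}) ⇒ 0.9375P_{RxPlus} = 143.4375, so P_{RxPlus} = 153.
Then P_{MedCo} = 118.75 + 0.25·153 = 157.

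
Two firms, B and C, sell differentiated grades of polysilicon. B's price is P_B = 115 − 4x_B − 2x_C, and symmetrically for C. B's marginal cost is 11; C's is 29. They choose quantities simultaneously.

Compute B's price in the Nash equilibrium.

Firm B's profit: π = x_B(115 − 4x_B − 2x_C) − 11x_B.
∂π/∂x_B = 104 − 8x_B − 2x_C = 0 ⇒ x_B = 13 − 0.25x_C.
Similarly x_C = 10.75 − 0.25x_B.
Solving the two reaction functions simultaneously: (1 − (−0.25)(−0.25))x_B = 13 − 0.25·10.75, so 0.9375x_B = 10.3125 and x_B = 11.
Then x_C = 10.75 − 0.25·11 = 8.
P_B = 115 − 4·11 − 2·8 = 55.

55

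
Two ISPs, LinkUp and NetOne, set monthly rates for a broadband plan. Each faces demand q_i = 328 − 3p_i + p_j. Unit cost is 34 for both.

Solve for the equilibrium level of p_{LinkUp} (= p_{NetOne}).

LinkUp's profit: π = (p_{LinkUp} − 34)(328 − 3p_{LinkUp} + p_{NetOne}).
∂π/∂p_{LinkUp} = 430 − 6p_{LinkUp} + p_{NetOne} = 0 ⇒ p_{LinkUp} = 215/3 + (1/6)p_{NetOne}.
By symmetry p_{NetOne} = p_{LinkUp}; substituting into the reaction function, (5/6)p_{LinkUp} = 215/3 and p_{LinkUp} = 86.

86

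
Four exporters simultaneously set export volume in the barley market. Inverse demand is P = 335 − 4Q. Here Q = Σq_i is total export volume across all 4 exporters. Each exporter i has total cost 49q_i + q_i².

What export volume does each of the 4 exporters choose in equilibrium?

13

A representative exporter's profit is π_i = q_i(335 − 4Q) − 49q_i − q_i², with Q = q_i + Σ_{j≠i} q_j.
First-order condition: 286 − 10q_i − 4Σ_{j≠i} q_j = 0.
Imposing symmetry (q_j = q for all j) turns Σ_{j≠i} q_j into 3q, so 286 = 22q and q = 13.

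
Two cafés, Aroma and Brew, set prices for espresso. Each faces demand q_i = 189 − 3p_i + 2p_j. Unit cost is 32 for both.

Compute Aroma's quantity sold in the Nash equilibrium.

117.75

Aroma's profit: π = (p_{Aroma} − 32)(189 − 3p_{Aroma} + 2p_{Brew}).
∂π/∂p_{Aroma} = 285 − 6p_{Aroma} + 2p_{Brew} = 0 ⇒ p_{Aroma} = 47.5 + (1/3)p_{Brew}.
The game is symmetric, so in equilibrium p_{Brew} = p_{Aroma}: the reaction function gives (2/3)p_{Aroma} = 47.5, hence p_{Aroma} = 71.25.
q_{Aroma} = 189 − 3·71.25 + 2·71.25 = 117.75.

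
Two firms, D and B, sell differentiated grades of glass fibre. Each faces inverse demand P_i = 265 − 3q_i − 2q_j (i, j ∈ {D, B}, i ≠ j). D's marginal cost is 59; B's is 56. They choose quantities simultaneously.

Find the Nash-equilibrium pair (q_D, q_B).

25.5625, 26.3125

Firm D's profit: π = q_D(265 − 3q_D − 2q_B) − 59q_D.
∂π/∂q_D = 206 − 6q_D − 2q_B = 0 ⇒ q_D = 103/3 − (1/3)q_B.
Similarly q_B = 209/6 − (1/3)q_D.
Plugging q_B into D's best response: q_D = 103/3 − (1/3)(209/6 − (1/3)q_D) ⇒ (8/9)q_D = 409/18, so q_D = 25.5625.
Then q_B = 209/6 − (1/3)·25.5625 = 26.3125.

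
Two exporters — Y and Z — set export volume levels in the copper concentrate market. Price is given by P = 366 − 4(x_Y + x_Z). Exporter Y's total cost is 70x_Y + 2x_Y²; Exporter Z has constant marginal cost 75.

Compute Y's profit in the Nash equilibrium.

Exporter Y's profit: π = x_Y(366 − 4(x_Y + x_Z)) − 70x_Y − 2x_Y².
∂π/∂x_Y = 296 − 12x_Y − 4x_Z = 0, so x_Y = 74/3 − (1/3)x_Z.
For Z: ∂π/∂x_Z = 291 − 8x_Z − 4x_Y = 0 ⇒ x_Z = 36.375 − 0.5x_Y.
Substituting the second reaction function into the first: x_Y = 74/3 − (1/3)(36.375 − 0.5x_Y), which gives (5/6)x_Y = 301/24 ⇒ x_Y = 15.05.
Then x_Z = 36.375 − 0.5·15.05 = 28.85.
Price P = 366 − 4·43.9 = 190.4.
Y's profit: (190.4 − 70)·15.05 − 2(15.05)² = 1359.015.

1359.015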